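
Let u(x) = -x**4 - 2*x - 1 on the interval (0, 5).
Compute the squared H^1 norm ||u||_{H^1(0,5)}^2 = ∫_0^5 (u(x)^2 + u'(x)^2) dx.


||u||_{H^1}^2 = 25829600/63

The H^1 norm (squared) on an interval (0, L) is
  ||u||_{H^1}^2 = ∫_0^L u(x)^2 dx + ∫_0^L u'(x)^2 dx.
Compute u'(x) = -4*x**3 - 2.
Then u(x)^2 = x**8 + 4*x**5 + 2*x**4 + 4*x**2 + 4*x + 1 and u'(x)^2 = 16*x**6 + 16*x**3 + 4.
Integrate each monomial from 0 to 5 using ∫_0^5 c·x^n dx = c·5^(n+1)/(n+1):
  ∫_0^5 u(x)^2 dx = ∫_0^5 (x^8 + 4*x^5 + 2*x^4 + 4*x^2 + 4*x + 1) dx. Term by term:
    ∫_0^5 x^8 dx = 1953125/9;  ∫_0^5 4*x^5 dx = 31250/3;  ∫_0^5 2*x^4 dx = 1250;
    ∫_0^5 4*x^2 dx = 500/3;  ∫_0^5 4*x dx = 50;  ∫_0^5 1 dx = 5.
  Sum: 1953125/9 + 31250/3 + 1250 + 500/3 + 50 + 5 = 2060120/9.
  ∫_0^5 u'(x)^2 dx = ∫_0^5 (16*x^6 + 16*x^3 + 4) dx. Term by term:
    ∫_0^5 16*x^6 dx = 1250000/7;  ∫_0^5 16*x^3 dx = 2500;  ∫_0^5 4 dx = 20.
  Sum: 1250000/7 + 2500 + 20 = 1267640/7.
Adding: ||u||_{H^1}^2 = 2060120/9 + 1267640/7 = 25829600/63.


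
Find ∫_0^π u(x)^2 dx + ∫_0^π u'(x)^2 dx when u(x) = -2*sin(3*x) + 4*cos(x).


||u||_{H^1(0,π)}^2 = 36*π

u'(x) = -4*sin(x) - 6*cos(3*x).
Expand u² and (u')² and integrate term by term on (0, π), using: for integers n ≥ 1, ∫_0^π sin²(nx) dx = ∫_0^π cos²(nx) dx = π/2; for n ≠ n', ∫_0^π sin(nx)sin(n'x) dx = ∫_0^π cos(nx)cos(n'x) dx = 0; and by product-to-sum, ∫_0^π sin(nx)cos(n'x) dx = ½∫_0^π [sin((n+n')x) + sin((n−n')x)] dx, which is 0 when n+n' is even and 2n/(n²−n'²) when n+n' is odd (it need not vanish on (0, π)).
  u² squared terms: (-2)²·∫sin(3x)² dx = 4·π/2 = 2*π;  (4)²·∫cos(x)² dx = 16·π/2 = 8*π.
  u² cross terms: 2·(-2)·(4)·∫sin(3x)·cos(x) dx = -16·(0) = 0.
  So ∫_0^π u² dx = 2*π + 8*π + 0 = 10*π.
  (u')² squared terms: (-6)²·∫cos(3x)² dx = 36·π/2 = 18*π;  (-4)²·∫sin(x)² dx = 16·π/2 = 8*π.
  (u')² cross terms: 2·(-6)·(-4)·∫cos(3x)·sin(x) dx = 48·(0) = 0.
  So ∫_0^π (u')² dx = 18*π + 8*π + 0 = 26*π.
||u||_{H^1}^2 = (10*π) + (26*π) = 36*π.


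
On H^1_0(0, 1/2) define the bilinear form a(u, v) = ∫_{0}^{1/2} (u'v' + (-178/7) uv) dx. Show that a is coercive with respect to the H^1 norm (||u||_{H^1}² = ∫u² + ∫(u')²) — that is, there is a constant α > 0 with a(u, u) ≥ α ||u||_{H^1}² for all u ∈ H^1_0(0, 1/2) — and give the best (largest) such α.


α = 2*(-89 + 14*π^2)/(7*(1 + 4*π^2))

Coercivity of a(·,·) on H^1_0(0, 1/2) means a(u, u) ≥ α ||u||_{H^1}² for every u ∈ H^1_0.
The interval has length L = 1/2, and Poincaré/coercivity depend only on L. Here a(u, u) = ∫(u')² + (-178/7)·∫u².
Here c = -178/7 < 0 with |c| < (π/L)² = 4*π^2, so coercivity still holds. The condition a(u,u) ≥ α||u||_{H^1}² reads (1−α)∫(u')² ≥ (α−c)∫u². Any admissible α is ≤ 1 (rapidly oscillating u have ∫u²/∫(u')² → 0), and α = 1 would force 0 ≥ (1−c)∫u², impossible since c < 1; so 1−α > 0. By the sharp Poincaré inequality on H^1_0 of an interval of length L, ∫(u')² ≥ (π/L)²∫u² with equality for the first sine mode sin(π(x−x₀)/L) (x₀ the left endpoint), so the inequality holds for all u iff (1−α)(π/L)² ≥ α − c, i.e. α ≤ ((π/L)² + c)/((π/L)² + 1) = (1 + c(L/π)²)/(1 + (L/π)²). (Direct route, valid since c ≤ 0: Poincaré gives c∫u² ≥ c(L/π)²∫(u')², so a(u,u) ≥ (1 + c(L/π)²)∫(u')², while ||u||_{H^1}² ≤ (1 + (L/π)²)∫(u')²; dividing yields the same α.) With (π/L)² = 4*π^2 and c = -178/7, the largest admissible constant is α = ((π/L)² + c)/((π/L)² + 1).
Simplifying, α = 2*(-89 + 14*π^2)/(7*(1 + 4*π^2)).


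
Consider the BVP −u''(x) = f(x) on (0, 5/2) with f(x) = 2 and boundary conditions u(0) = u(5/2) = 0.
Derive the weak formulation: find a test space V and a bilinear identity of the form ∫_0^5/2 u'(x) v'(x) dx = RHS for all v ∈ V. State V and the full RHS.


V = H^1_0(0, 5/2) (so v(0) = v(5/2) = 0); weak form: ∫_0^5/2 u'v' dx = ∫_0^5/2 (2) v dx for all v ∈ V.

Multiply both sides by a test function v and integrate from 0 to 5/2:
  ∫_0^5/2 −u''(x) v(x) dx = ∫_0^5/2 f(x) v(x) dx.
Integrate the LHS by parts once:
  ∫_0^5/2 −u'' v dx = −[u'(x) v(x)]_0^5/2 + ∫_0^5/2 u'(x) v'(x) dx.
Thus ∫_0^5/2 u'(x) v'(x) dx = ∫_0^5/2 f(x) v(x) dx + [u'(x) v(x)]_0^5/2.
Choose V so that boundary terms are either known or forced to vanish.
u is Dirichlet: u(0) = u(5/2) = 0. Let V = H^1_0(0, 5/2); then v(0) = v(5/2) = 0, and [u' v]_0^5/2 = 0.
Weak formulation: find u (satisfying any essential BC) such that ∫_0^5/2 u'(x) v'(x) dx = ∫_0^5/2 f v dx for all v ∈ V.
Substituting f(x) = 2, the right-hand side is ∫_0^5/2 (2) v dx.


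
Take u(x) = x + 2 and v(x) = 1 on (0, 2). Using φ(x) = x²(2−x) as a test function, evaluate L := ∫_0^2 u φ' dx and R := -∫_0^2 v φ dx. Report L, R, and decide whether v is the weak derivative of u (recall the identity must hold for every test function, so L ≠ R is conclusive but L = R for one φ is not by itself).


LHS = -4/3, RHS = -4/3. Yes, v = u' weakly.

u(x) = x + 2, classical derivative u'(x) = 1.
φ(x) = x²(2−x), so φ'(x) = x*(4 - 3*x).
Note φ(0) = φ(2) = 0, so the boundary term u·φ vanishes.
LHS = ∫_0^2 u(x) φ'(x) dx = ∫_0^2 (-3*x^3 - 2*x^2 + 8*x) dx. Term by term:
  ∫_0^2 -3*x^3 dx = -12;  ∫_0^2 -2*x^2 dx = -16/3;  ∫_0^2 8*x dx = 16.
Sum: -12 − 16/3 + 16 = -4/3.
So LHS = -4/3.
∫_0^2 v(x) φ(x) dx = ∫_0^2 (-x^3 + 2*x^2) dx. Term by term:
  ∫_0^2 -x^3 dx = -4;  ∫_0^2 2*x^2 dx = 16/3.
Sum: -4 + 16/3 = 4/3.
So RHS = -∫_0^2 v(x) φ(x) dx = -4/3.
LHS = RHS, so the identity holds for this test φ.
Moreover u is smooth here and v(x) = u'(x) = 1 pointwise, so the identity holds for every test function. Hence v is the weak derivative of u.


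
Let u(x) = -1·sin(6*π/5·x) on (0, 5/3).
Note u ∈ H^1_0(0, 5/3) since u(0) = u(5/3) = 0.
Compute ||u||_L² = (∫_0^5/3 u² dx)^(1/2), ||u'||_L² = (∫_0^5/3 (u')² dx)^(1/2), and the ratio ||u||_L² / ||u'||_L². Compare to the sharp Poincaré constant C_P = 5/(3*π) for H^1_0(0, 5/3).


||u||_L² / ||u'||_L² = 5/(6*π) < C_P = 5/(3*π).

u(x) = -1·sin(6*π/5·x), so u'(x) = -6*π*cos(6*π*x/5)/5.
Writing u(x) = A·sin(kπx/L) with A = -1 and k = 2, use ∫_0^L sin²(kπx/L) dx = L/2 and ∫_0^L cos²(kπx/L) dx = L/2.
u² = 1·sin²(6*π/5·x) and (u')² = 36*π^2/25·cos²(6*π/5·x), and each of sin², cos² integrates to L/2 = 5/6 over (0, 5/3).
∫_0^5/3 u² dx = 5/6, so ||u||_L² = sqrt(30)/6.
∫_0^5/3 (u')² dx = 6*π^2/5, so ||u'||_L² = sqrt(30)*π/5.
Ratio ||u||_L² / ||u'||_L² = 5/(6*π).
Sharp Poincaré constant on H^1_0(0, 5/3) is C_P = L/π = 5/(3*π), achieved by sin(3*π/5·x).
This is the k = 2 harmonic; the ratio L/(kπ) is strictly less than C_P = L/π, consistent with the sharp inequality ||u||_L² ≤ C_P ||u'||_L².


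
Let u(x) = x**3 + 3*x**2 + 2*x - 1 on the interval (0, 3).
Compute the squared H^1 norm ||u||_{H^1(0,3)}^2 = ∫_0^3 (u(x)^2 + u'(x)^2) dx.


||u||_{H^1}^2 = 249279/70

The H^1 norm (squared) on an interval (0, L) is
  ||u||_{H^1}^2 = ∫_0^L u(x)^2 dx + ∫_0^L u'(x)^2 dx.
Compute u'(x) = 3*x**2 + 6*x + 2.
Then u(x)^2 = x**6 + 6*x**5 + 13*x**4 + 10*x**3 - 2*x**2 - 4*x + 1 and u'(x)^2 = 9*x**4 + 36*x**3 + 48*x**2 + 24*x + 4.
Integrate each monomial from 0 to 3 using ∫_0^3 c·x^n dx = c·3^(n+1)/(n+1):
  ∫_0^3 u(x)^2 dx = ∫_0^3 (x^6 + 6*x^5 + 13*x^4 + 10*x^3 - 2*x^2 - 4*x + 1) dx. Term by term:
    ∫_0^3 x^6 dx = 2187/7;  ∫_0^3 6*x^5 dx = 729;  ∫_0^3 13*x^4 dx = 3159/5;
    ∫_0^3 10*x^3 dx = 405/2;  ∫_0^3 -2*x^2 dx = -18;  ∫_0^3 -4*x dx = -18;
    ∫_0^3 1 dx = 3.
  Sum: 2187/7 + 729 + 3159/5 + 405/2 − 18 − 18 + 3 = 128991/70.
  ∫_0^3 u'(x)^2 dx = ∫_0^3 (9*x^4 + 36*x^3 + 48*x^2 + 24*x + 4) dx. Term by term:
    ∫_0^3 9*x^4 dx = 2187/5;  ∫_0^3 36*x^3 dx = 729;  ∫_0^3 48*x^2 dx = 432;
    ∫_0^3 24*x dx = 108;  ∫_0^3 4 dx = 12.
  Sum: 2187/5 + 729 + 432 + 108 + 12 = 8592/5.
Adding: ||u||_{H^1}^2 = 128991/70 + 8592/5 = 249279/70.


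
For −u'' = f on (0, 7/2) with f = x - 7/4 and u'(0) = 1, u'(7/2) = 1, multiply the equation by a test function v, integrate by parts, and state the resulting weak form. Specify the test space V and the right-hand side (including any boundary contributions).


V = H^1(0, 7/2) (v unrestricted at boundary; u is determined up to an additive constant); weak form: ∫_0^7/2 u'v' dx = ∫_0^7/2 (x - 7/4) v dx + v(7/2) − v(0) for all v ∈ V.

Multiply both sides by a test function v and integrate from 0 to 7/2:
  ∫_0^7/2 −u''(x) v(x) dx = ∫_0^7/2 f(x) v(x) dx.
Integrate the LHS by parts once:
  ∫_0^7/2 −u'' v dx = −[u'(x) v(x)]_0^7/2 + ∫_0^7/2 u'(x) v'(x) dx.
Thus ∫_0^7/2 u'(x) v'(x) dx = ∫_0^7/2 f(x) v(x) dx + [u'(x) v(x)]_0^7/2.
Choose V so that boundary terms are either known or forced to vanish.
u has inhomogeneous Neumann u'(0) = 1, u'(7/2) = 1. [u' v]_0^7/2 = (1)·v(7/2) − (1)·v(0) = v(7/2) − v(0). Take V = H^1(0, 7/2); boundary term becomes part of RHS.
Weak formulation: find u (satisfying any essential BC) such that ∫_0^7/2 u'(x) v'(x) dx = ∫_0^7/2 f v dx + v(7/2) − v(0) for all v ∈ V (Neumann data are natural BCs: they enter the RHS as boundary terms).
Substituting f(x) = x - 7/4, the right-hand side is ∫_0^7/2 (x - 7/4) v dx + v(7/2) − v(0).
Compatibility check (pure Neumann): taking v ≡ 1 ∈ V gives 0 = ∫_0^7/2 f dx + (1) − (1), i.e. ∫_0^7/2 f dx must equal u'(0) − u'(7/2) = 0. Indeed ∫_0^7/2 (x - 7/4) dx = 0, so the data are compatible. The solution is then unique only up to an additive constant (fix it e.g. by requiring ∫_0^7/2 u dx = 0).


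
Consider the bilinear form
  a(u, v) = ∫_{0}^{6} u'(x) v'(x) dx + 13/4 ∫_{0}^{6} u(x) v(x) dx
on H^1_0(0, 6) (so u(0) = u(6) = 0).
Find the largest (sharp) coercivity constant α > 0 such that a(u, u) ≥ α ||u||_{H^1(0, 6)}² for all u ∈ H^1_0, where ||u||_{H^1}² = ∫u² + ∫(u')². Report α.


α = 1

Coercivity of a(·,·) on H^1_0(0, 6) means a(u, u) ≥ α ||u||_{H^1}² for every u ∈ H^1_0.
The interval has length L = 6, and Poincaré/coercivity depend only on L. Here a(u, u) = ∫(u')² + (13/4)·∫u².
Here c = 13/4 ≥ 1, so a(u,u) = ∫(u')² + c∫u² ≥ ∫(u')² + ∫u² = ||u||_{H^1}², i.e. α = 1 works. No larger α is possible: a(u,u) ≥ α||u||_{H^1}² means (1−α)∫(u')² ≥ (α−c)∫u², and for the modes u_n = sin(nπ(x−x₀)/L) (x₀ the left endpoint) one has ∫u_n²/∫(u_n')² = (L/(nπ))² → 0, so a(u_n,u_n)/||u_n||_{H^1}² → 1. Hence the optimal constant is α = 1.
Therefore α = 1.


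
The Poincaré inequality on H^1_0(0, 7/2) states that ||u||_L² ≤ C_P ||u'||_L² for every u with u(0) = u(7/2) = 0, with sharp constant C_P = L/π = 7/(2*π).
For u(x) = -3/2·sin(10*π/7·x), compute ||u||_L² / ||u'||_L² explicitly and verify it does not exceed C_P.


||u||_L² / ||u'||_L² = 7/(10*π) < C_P = 7/(2*π).

u(x) = -3/2·sin(10*π/7·x), so u'(x) = -15*π*cos(10*π*x/7)/7.
Writing u(x) = A·sin(kπx/L) with A = -3/2 and k = 5, use ∫_0^L sin²(kπx/L) dx = L/2 and ∫_0^L cos²(kπx/L) dx = L/2.
u² = 9/4·sin²(10*π/7·x) and (u')² = 225*π^2/49·cos²(10*π/7·x), and each of sin², cos² integrates to L/2 = 7/4 over (0, 7/2).
∫_0^7/2 u² dx = 63/16, so ||u||_L² = 3*sqrt(7)/4.
∫_0^7/2 (u')² dx = 225*π^2/28, so ||u'||_L² = 15*sqrt(7)*π/14.
Ratio ||u||_L² / ||u'||_L² = 7/(10*π).
Sharp Poincaré constant on H^1_0(0, 7/2) is C_P = L/π = 7/(2*π), achieved by sin(2*π/7·x).
This is the k = 5 harmonic; the ratio L/(kπ) is strictly less than C_P = L/π, consistent with the sharp inequality ||u||_L² ≤ C_P ||u'||_L².


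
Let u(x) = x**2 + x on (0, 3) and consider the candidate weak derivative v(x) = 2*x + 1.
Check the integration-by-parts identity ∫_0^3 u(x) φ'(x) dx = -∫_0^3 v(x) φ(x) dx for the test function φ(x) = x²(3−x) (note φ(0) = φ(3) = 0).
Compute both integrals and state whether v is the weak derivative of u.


LHS = -621/20, RHS = -621/20. Yes, v = u' weakly.

u(x) = x**2 + x, classical derivative u'(x) = 2*x + 1.
φ(x) = x²(3−x), so φ'(x) = 3*x*(2 - x).
Note φ(0) = φ(3) = 0, so the boundary term u·φ vanishes.
LHS = ∫_0^3 u(x) φ'(x) dx = ∫_0^3 (-3*x^4 + 3*x^3 + 6*x^2) dx. Term by term:
  ∫_0^3 -3*x^4 dx = -729/5;  ∫_0^3 3*x^3 dx = 243/4;  ∫_0^3 6*x^2 dx = 54.
Sum: -729/5 + 243/4 + 54 = -621/20.
So LHS = -621/20.
∫_0^3 v(x) φ(x) dx = ∫_0^3 (-2*x^4 + 5*x^3 + 3*x^2) dx. Term by term:
  ∫_0^3 -2*x^4 dx = -486/5;  ∫_0^3 5*x^3 dx = 405/4;  ∫_0^3 3*x^2 dx = 27.
Sum: -486/5 + 405/4 + 27 = 621/20.
So RHS = -∫_0^3 v(x) φ(x) dx = -621/20.
LHS = RHS, so the identity holds for this test φ.
Moreover u is smooth here and v(x) = u'(x) = 2*x + 1 pointwise, so the identity holds for every test function. Hence v is the weak derivative of u.


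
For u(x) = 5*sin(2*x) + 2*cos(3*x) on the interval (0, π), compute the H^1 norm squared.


||u||_{H^1(0,π)}^2 = -160 + 165*π/2

u'(x) = -6*sin(3*x) + 10*cos(2*x).
Expand u² and (u')² and integrate term by term on (0, π), using: for integers n ≥ 1, ∫_0^π sin²(nx) dx = ∫_0^π cos²(nx) dx = π/2; for n ≠ n', ∫_0^π sin(nx)sin(n'x) dx = ∫_0^π cos(nx)cos(n'x) dx = 0; and by product-to-sum, ∫_0^π sin(nx)cos(n'x) dx = ½∫_0^π [sin((n+n')x) + sin((n−n')x)] dx, which is 0 when n+n' is even and 2n/(n²−n'²) when n+n' is odd (it need not vanish on (0, π)).
  u² squared terms: (2)²·∫cos(3x)² dx = 4·π/2 = 2*π;  (5)²·∫sin(2x)² dx = 25·π/2 = 25*π/2.
  u² cross terms: 2·(2)·(5)·∫cos(3x)·sin(2x) dx = 20·(-4/5) = -16.
  So ∫_0^π u² dx = 2*π + 25*π/2 − 16 = -16 + 29*π/2.
  (u')² squared terms: (-6)²·∫sin(3x)² dx = 36·π/2 = 18*π;  (10)²·∫cos(2x)² dx = 100·π/2 = 50*π.
  (u')² cross terms: 2·(-6)·(10)·∫sin(3x)·cos(2x) dx = -120·(6/5) = -144.
  So ∫_0^π (u')² dx = 18*π + 50*π − 144 = -144 + 68*π.
||u||_{H^1}^2 = (-16 + 29*π/2) + (-144 + 68*π) = -160 + 165*π/2.


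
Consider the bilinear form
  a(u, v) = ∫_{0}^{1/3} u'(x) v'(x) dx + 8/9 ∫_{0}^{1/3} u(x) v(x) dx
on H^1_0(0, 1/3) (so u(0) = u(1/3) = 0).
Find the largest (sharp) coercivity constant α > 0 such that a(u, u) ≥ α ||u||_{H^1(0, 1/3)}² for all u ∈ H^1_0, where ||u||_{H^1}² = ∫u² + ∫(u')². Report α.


α = (8 + 81*π^2)/(9*(1 + 9*π^2))

Coercivity of a(·,·) on H^1_0(0, 1/3) means a(u, u) ≥ α ||u||_{H^1}² for every u ∈ H^1_0.
The interval has length L = 1/3, and Poincaré/coercivity depend only on L. Here a(u, u) = ∫(u')² + (8/9)·∫u².
Here 0 < c = 8/9 < 1. The condition a(u,u) ≥ α||u||_{H^1}² reads (1−α)∫(u')² ≥ (α−c)∫u². Any admissible α is ≤ 1 (rapidly oscillating u have ∫u²/∫(u')² → 0), and α = 1 would force 0 ≥ (1−c)∫u², impossible since c < 1; so 1−α > 0. By the sharp Poincaré inequality on H^1_0 of an interval of length L, ∫(u')² ≥ (π/L)²∫u² with equality for the first sine mode sin(π(x−x₀)/L) (x₀ the left endpoint), so the inequality holds for all u iff (1−α)(π/L)² ≥ α − c, i.e. α ≤ ((π/L)² + c)/((π/L)² + 1) = (1 + c(L/π)²)/(1 + (L/π)²). With (π/L)² = 9*π^2 and c = 8/9, the largest admissible constant is α = ((π/L)² + c)/((π/L)² + 1).
Simplifying, α = (8 + 81*π^2)/(9*(1 + 9*π^2)).


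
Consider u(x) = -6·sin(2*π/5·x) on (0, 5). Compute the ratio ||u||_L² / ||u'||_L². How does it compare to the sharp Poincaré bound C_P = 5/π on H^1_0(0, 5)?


||u||_L² / ||u'||_L² = 5/(2*π) < C_P = 5/π.

u(x) = -6·sin(2*π/5·x), so u'(x) = -12*π*cos(2*π*x/5)/5.
Writing u(x) = A·sin(kπx/L) with A = -6 and k = 2, use ∫_0^L sin²(kπx/L) dx = L/2 and ∫_0^L cos²(kπx/L) dx = L/2.
u² = 36·sin²(2*π/5·x) and (u')² = 144*π^2/25·cos²(2*π/5·x), and each of sin², cos² integrates to L/2 = 5/2 over (0, 5).
∫_0^5 u² dx = 90, so ||u||_L² = 3*sqrt(10).
∫_0^5 (u')² dx = 72*π^2/5, so ||u'||_L² = 6*sqrt(10)*π/5.
Ratio ||u||_L² / ||u'||_L² = 5/(2*π).
Sharp Poincaré constant on H^1_0(0, 5) is C_P = L/π = 5/π, achieved by sin(π/5·x).
This is the k = 2 harmonic; the ratio L/(kπ) is strictly less than C_P = L/π, consistent with the sharp inequality ||u||_L² ≤ C_P ||u'||_L².


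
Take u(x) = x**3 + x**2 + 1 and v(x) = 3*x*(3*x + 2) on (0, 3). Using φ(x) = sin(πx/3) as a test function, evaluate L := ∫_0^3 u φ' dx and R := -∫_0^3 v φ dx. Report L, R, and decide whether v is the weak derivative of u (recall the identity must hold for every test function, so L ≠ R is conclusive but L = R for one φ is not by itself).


LHS = -99/π + 324/π^3, RHS = -297/π + 972/π^3. No, v is not the weak derivative of u.

u(x) = x**3 + x**2 + 1, classical derivative u'(x) = 3*x**2 + 2*x.
φ(x) = sin(πx/3), so φ'(x) = π*cos(π*x/3)/3.
Note φ(0) = φ(3) = 0, so the boundary term u·φ vanishes.
LHS = ∫_0^3 u(x) φ'(x) dx = ∫_0^3 (π*x^3*cos(π*x/3)/3 + π*x^2*cos(π*x/3)/3 + π*cos(π*x/3)/3) dx. Term by term:
  ∫_0^3 π*cos(π*x/3)/3 dx = 0;  ∫_0^3 π*x^2*cos(π*x/3)/3 dx = -18/π;  ∫_0^3 π*x^3*cos(π*x/3)/3 dx = -81/π + 324/π^3.
Sum: 0 − 18/π + -81/π + 324/π^3 = -99/π + 324/π^3.
So LHS = -99/π + 324/π^3.
∫_0^3 v(x) φ(x) dx = ∫_0^3 (9*x^2*sin(π*x/3) + 6*x*sin(π*x/3)) dx. Term by term:
  ∫_0^3 6*x*sin(π*x/3) dx = 54/π;  ∫_0^3 9*x^2*sin(π*x/3) dx = -972/π^3 + 243/π.
Sum: 54/π + -972/π^3 + 243/π = -972/π^3 + 297/π.
So RHS = -∫_0^3 v(x) φ(x) dx = -297/π + 972/π^3.
LHS − RHS = -648/π^3 + 198/π ≠ 0, so the identity fails.
(For a valid weak derivative the identity must hold for EVERY test function, in particular this one. The failure shows v is NOT the weak derivative of u.)
Correct weak derivative would be u'(x) = 3*x**2 + 2*x.


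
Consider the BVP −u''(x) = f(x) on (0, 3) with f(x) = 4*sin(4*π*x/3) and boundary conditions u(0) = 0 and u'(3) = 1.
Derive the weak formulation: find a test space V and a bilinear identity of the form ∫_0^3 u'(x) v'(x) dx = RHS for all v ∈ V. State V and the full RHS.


V = {v ∈ H^1(0, 3) : v(0) = 0} (test functions vanish at x = 0 where u is specified); weak form: ∫_0^3 u'v' dx = ∫_0^3 (4*sin(4*π*x/3)) v dx + v(3) for all v ∈ V.

Multiply both sides by a test function v and integrate from 0 to 3:
  ∫_0^3 −u''(x) v(x) dx = ∫_0^3 f(x) v(x) dx.
Integrate the LHS by parts once:
  ∫_0^3 −u'' v dx = −[u'(x) v(x)]_0^3 + ∫_0^3 u'(x) v'(x) dx.
Thus ∫_0^3 u'(x) v'(x) dx = ∫_0^3 f(x) v(x) dx + [u'(x) v(x)]_0^3.
Choose V so that boundary terms are either known or forced to vanish.
Mixed BC: u(0) = 0 (Dirichlet) and u'(3) = 1 (Neumann). Define V = {v ∈ H^1(0, 3) : v(0) = 0}. Then [u' v]_0^3 = u'(3)·v(3) − u'(0)·0 = v(3).
Weak formulation: find u (satisfying any essential BC) such that ∫_0^3 u'(x) v'(x) dx = ∫_0^3 f v dx + v(3) for all v ∈ V (Dirichlet at 0 absorbed into V; Neumann datum at x = 3 contributes the boundary term).
Substituting f(x) = 4*sin(4*π*x/3), the right-hand side is ∫_0^3 (4*sin(4*π*x/3)) v dx + v(3).


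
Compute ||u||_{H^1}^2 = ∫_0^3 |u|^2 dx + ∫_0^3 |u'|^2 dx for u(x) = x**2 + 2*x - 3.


||u||_{H^1}^2 = 843/5

The H^1 norm (squared) on an interval (0, L) is
  ||u||_{H^1}^2 = ∫_0^L u(x)^2 dx + ∫_0^L u'(x)^2 dx.
Compute u'(x) = 2*x + 2.
Then u(x)^2 = x**4 + 4*x**3 - 2*x**2 - 12*x + 9 and u'(x)^2 = 4*x**2 + 8*x + 4.
Integrate each monomial from 0 to 3 using ∫_0^3 c·x^n dx = c·3^(n+1)/(n+1):
  ∫_0^3 u(x)^2 dx = ∫_0^3 (x^4 + 4*x^3 - 2*x^2 - 12*x + 9) dx. Term by term:
    ∫_0^3 x^4 dx = 243/5;  ∫_0^3 4*x^3 dx = 81;  ∫_0^3 -2*x^2 dx = -18;
    ∫_0^3 -12*x dx = -54;  ∫_0^3 9 dx = 27.
  Sum: 243/5 + 81 − 18 − 54 + 27 = 423/5.
  ∫_0^3 u'(x)^2 dx = ∫_0^3 (4*x^2 + 8*x + 4) dx. Term by term:
    ∫_0^3 4*x^2 dx = 36;  ∫_0^3 8*x dx = 36;  ∫_0^3 4 dx = 12.
  Sum: 36 + 36 + 12 = 84.
Adding: ||u||_{H^1}^2 = 423/5 + 84 = 843/5.


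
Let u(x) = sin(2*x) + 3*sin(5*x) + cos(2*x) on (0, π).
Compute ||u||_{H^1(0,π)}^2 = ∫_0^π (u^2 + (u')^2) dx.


||u||_{H^1(0,π)}^2 = 100/7 + 122*π

u'(x) = -2*sin(2*x) + 2*cos(2*x) + 15*cos(5*x).
Expand u² and (u')² and integrate term by term on (0, π), using: for integers n ≥ 1, ∫_0^π sin²(nx) dx = ∫_0^π cos²(nx) dx = π/2; for n ≠ n', ∫_0^π sin(nx)sin(n'x) dx = ∫_0^π cos(nx)cos(n'x) dx = 0; and by product-to-sum, ∫_0^π sin(nx)cos(n'x) dx = ½∫_0^π [sin((n+n')x) + sin((n−n')x)] dx, which is 0 when n+n' is even and 2n/(n²−n'²) when n+n' is odd (it need not vanish on (0, π)).
  u² squared terms: (3)²·∫sin(5x)² dx = 9·π/2 = 9*π/2;  (1)²·∫cos(2x)² dx = 1·π/2 = π/2;  (1)²·∫sin(2x)² dx = 1·π/2 = π/2.
  u² cross terms: 2·(3)·(1)·∫sin(5x)·cos(2x) dx = 6·(10/21) = 20/7;  2·(3)·(1)·∫sin(5x)·sin(2x) dx = 6·(0) = 0;  2·(1)·(1)·∫cos(2x)·sin(2x) dx = 2·(0) = 0.
  So ∫_0^π u² dx = 9*π/2 + π/2 + π/2 + 20/7 + 0 + 0 = 20/7 + 11*π/2.
  (u')² squared terms: (-2)²·∫sin(2x)² dx = 4·π/2 = 2*π;  (2)²·∫cos(2x)² dx = 4·π/2 = 2*π;  (15)²·∫cos(5x)² dx = 225·π/2 = 225*π/2.
  (u')² cross terms: 2·(-2)·(2)·∫sin(2x)·cos(2x) dx = -8·(0) = 0;  2·(-2)·(15)·∫sin(2x)·cos(5x) dx = -60·(-4/21) = 80/7;  2·(2)·(15)·∫cos(2x)·cos(5x) dx = 60·(0) = 0.
  So ∫_0^π (u')² dx = 2*π + 2*π + 225*π/2 + 0 + 80/7 + 0 = 80/7 + 233*π/2.
||u||_{H^1}^2 = (20/7 + 11*π/2) + (80/7 + 233*π/2) = 100/7 + 122*π.


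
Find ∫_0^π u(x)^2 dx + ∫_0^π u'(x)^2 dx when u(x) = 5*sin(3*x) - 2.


||u||_{H^1(0,π)}^2 = -40/3 + 129*π

u'(x) = 15*cos(3*x).
Expand u² and (u')² and integrate term by term on (0, π), using: for integers n ≥ 1, ∫_0^π sin²(nx) dx = ∫_0^π cos²(nx) dx = π/2; for n ≠ n', ∫_0^π sin(nx)sin(n'x) dx = ∫_0^π cos(nx)cos(n'x) dx = 0; and by product-to-sum, ∫_0^π sin(nx)cos(n'x) dx = ½∫_0^π [sin((n+n')x) + sin((n−n')x)] dx, which is 0 when n+n' is even and 2n/(n²−n'²) when n+n' is odd (it need not vanish on (0, π)). For the constant mode: ∫_0^π 1 dx = π, ∫_0^π cos(nx) dx = 0, ∫_0^π sin(nx) dx = (1−(−1)^n)/n.
  u² squared terms: (-2)²·∫1 dx = 4·π = 4*π;  (5)²·∫sin(3x)² dx = 25·π/2 = 25*π/2.
  u² cross terms: 2·(-2)·(5)·∫1·sin(3x) dx = -20·(2/3) = -40/3.
  So ∫_0^π u² dx = 4*π + 25*π/2 − 40/3 = -40/3 + 33*π/2.
  (u')² squared terms: (15)²·∫cos(3x)² dx = 225·π/2 = 225*π/2.
  So ∫_0^π (u')² dx = 225*π/2.
||u||_{H^1}^2 = (-40/3 + 33*π/2) + (225*π/2) = -40/3 + 129*π.


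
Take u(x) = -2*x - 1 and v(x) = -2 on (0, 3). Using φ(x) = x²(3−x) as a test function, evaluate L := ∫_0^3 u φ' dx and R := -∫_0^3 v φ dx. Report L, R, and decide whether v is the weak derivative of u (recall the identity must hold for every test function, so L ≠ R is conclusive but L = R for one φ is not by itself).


LHS = 27/2, RHS = 27/2. Yes, v = u' weakly.

u(x) = -2*x - 1, classical derivative u'(x) = -2.
φ(x) = x²(3−x), so φ'(x) = 3*x*(2 - x).
Note φ(0) = φ(3) = 0, so the boundary term u·φ vanishes.
LHS = ∫_0^3 u(x) φ'(x) dx = ∫_0^3 (6*x^3 - 9*x^2 - 6*x) dx. Term by term:
  ∫_0^3 6*x^3 dx = 243/2;  ∫_0^3 -9*x^2 dx = -81;  ∫_0^3 -6*x dx = -27.
Sum: 243/2 − 81 − 27 = 27/2.
So LHS = 27/2.
∫_0^3 v(x) φ(x) dx = ∫_0^3 (2*x^3 - 6*x^2) dx. Term by term:
  ∫_0^3 2*x^3 dx = 81/2;  ∫_0^3 -6*x^2 dx = -54.
Sum: 81/2 − 54 = -27/2.
So RHS = -∫_0^3 v(x) φ(x) dx = 27/2.
LHS = RHS, so the identity holds for this test φ.
Moreover u is smooth here and v(x) = u'(x) = -2 pointwise, so the identity holds for every test function. Hence v is the weak derivative of u.


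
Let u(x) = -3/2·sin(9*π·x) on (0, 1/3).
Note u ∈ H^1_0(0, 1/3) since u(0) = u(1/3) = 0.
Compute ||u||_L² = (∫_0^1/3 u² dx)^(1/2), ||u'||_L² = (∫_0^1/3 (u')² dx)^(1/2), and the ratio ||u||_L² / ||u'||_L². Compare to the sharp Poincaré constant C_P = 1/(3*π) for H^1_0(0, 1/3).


||u||_L² / ||u'||_L² = 1/(9*π) < C_P = 1/(3*π).

u(x) = -3/2·sin(9*π·x), so u'(x) = -27*π*cos(9*π*x)/2.
Writing u(x) = A·sin(kπx/L) with A = -3/2 and k = 3, use ∫_0^L sin²(kπx/L) dx = L/2 and ∫_0^L cos²(kπx/L) dx = L/2.
u² = 9/4·sin²(9*π·x) and (u')² = 729*π^2/4·cos²(9*π·x), and each of sin², cos² integrates to L/2 = 1/6 over (0, 1/3).
∫_0^1/3 u² dx = 3/8, so ||u||_L² = sqrt(6)/4.
∫_0^1/3 (u')² dx = 243*π^2/8, so ||u'||_L² = 9*sqrt(6)*π/4.
Ratio ||u||_L² / ||u'||_L² = 1/(9*π).
Sharp Poincaré constant on H^1_0(0, 1/3) is C_P = L/π = 1/(3*π), achieved by sin(3*π·x).
This is the k = 3 harmonic; the ratio L/(kπ) is strictly less than C_P = L/π, consistent with the sharp inequality ||u||_L² ≤ C_P ||u'||_L².


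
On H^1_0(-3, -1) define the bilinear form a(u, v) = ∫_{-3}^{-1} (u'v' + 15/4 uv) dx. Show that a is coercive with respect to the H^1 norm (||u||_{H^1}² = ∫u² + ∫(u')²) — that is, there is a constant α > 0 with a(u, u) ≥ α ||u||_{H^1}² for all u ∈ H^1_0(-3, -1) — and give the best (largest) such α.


α = 1

Coercivity of a(·,·) on H^1_0(-3, -1) means a(u, u) ≥ α ||u||_{H^1}² for every u ∈ H^1_0.
The interval has length L = 2, and Poincaré/coercivity depend only on L. Here a(u, u) = ∫(u')² + (15/4)·∫u².
Here c = 15/4 ≥ 1, so a(u,u) = ∫(u')² + c∫u² ≥ ∫(u')² + ∫u² = ||u||_{H^1}², i.e. α = 1 works. No larger α is possible: a(u,u) ≥ α||u||_{H^1}² means (1−α)∫(u')² ≥ (α−c)∫u², and for the modes u_n = sin(nπ(x−x₀)/L) (x₀ the left endpoint) one has ∫u_n²/∫(u_n')² = (L/(nπ))² → 0, so a(u_n,u_n)/||u_n||_{H^1}² → 1. Hence the optimal constant is α = 1.
Therefore α = 1.


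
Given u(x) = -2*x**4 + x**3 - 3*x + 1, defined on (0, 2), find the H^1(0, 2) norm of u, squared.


||u||_{H^1}^2 = 340744/315

The H^1 norm (squared) on an interval (0, L) is
  ||u||_{H^1}^2 = ∫_0^L u(x)^2 dx + ∫_0^L u'(x)^2 dx.
Compute u'(x) = -8*x**3 + 3*x**2 - 3.
Then u(x)^2 = 4*x**8 - 4*x**7 + x**6 + 12*x**5 - 10*x**4 + 2*x**3 + 9*x**2 - 6*x + 1 and u'(x)^2 = 64*x**6 - 48*x**5 + 9*x**4 + 48*x**3 - 18*x**2 + 9.
Integrate each monomial from 0 to 2 using ∫_0^2 c·x^n dx = c·2^(n+1)/(n+1):
  ∫_0^2 u(x)^2 dx = ∫_0^2 (4*x^8 - 4*x^7 + x^6 + 12*x^5 - 10*x^4 + 2*x^3 + 9*x^2 - 6*x + 1) dx. Term by term:
    ∫_0^2 4*x^8 dx = 2048/9;  ∫_0^2 -4*x^7 dx = -128;  ∫_0^2 x^6 dx = 128/7;
    ∫_0^2 12*x^5 dx = 128;  ∫_0^2 -10*x^4 dx = -64;  ∫_0^2 2*x^3 dx = 8;
    ∫_0^2 9*x^2 dx = 24;  ∫_0^2 -6*x dx = -12;  ∫_0^2 1 dx = 2.
  Sum: 2048/9 − 128 + 128/7 + 128 − 64 + 8 + 24 − 12 + 2 = 12842/63.
  ∫_0^2 u'(x)^2 dx = ∫_0^2 (64*x^6 - 48*x^5 + 9*x^4 + 48*x^3 - 18*x^2 + 9) dx. Term by term:
    ∫_0^2 64*x^6 dx = 8192/7;  ∫_0^2 -48*x^5 dx = -512;  ∫_0^2 9*x^4 dx = 288/5;
    ∫_0^2 48*x^3 dx = 192;  ∫_0^2 -18*x^2 dx = -48;  ∫_0^2 9 dx = 18.
  Sum: 8192/7 − 512 + 288/5 + 192 − 48 + 18 = 30726/35.
Adding: ||u||_{H^1}^2 = 12842/63 + 30726/35 = 340744/315.


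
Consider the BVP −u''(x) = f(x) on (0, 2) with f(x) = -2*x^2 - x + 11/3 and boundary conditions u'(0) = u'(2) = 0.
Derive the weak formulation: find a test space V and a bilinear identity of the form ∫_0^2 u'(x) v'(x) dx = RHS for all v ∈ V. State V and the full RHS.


V = H^1(0, 2) (no boundary constraint on v; u is determined up to an additive constant); weak form: ∫_0^2 u'v' dx = ∫_0^2 (-2*x^2 - x + 11/3) v dx for all v ∈ V.

Multiply both sides by a test function v and integrate from 0 to 2:
  ∫_0^2 −u''(x) v(x) dx = ∫_0^2 f(x) v(x) dx.
Integrate the LHS by parts once:
  ∫_0^2 −u'' v dx = −[u'(x) v(x)]_0^2 + ∫_0^2 u'(x) v'(x) dx.
Thus ∫_0^2 u'(x) v'(x) dx = ∫_0^2 f(x) v(x) dx + [u'(x) v(x)]_0^2.
Choose V so that boundary terms are either known or forced to vanish.
u has homogeneous Neumann: u'(0) = u'(2) = 0. So [u' v]_0^2 = 0·v(2) − 0·v(0) = 0 for any v; take V = H^1(0, 2).
Weak formulation: find u (satisfying any essential BC) such that ∫_0^2 u'(x) v'(x) dx = ∫_0^2 f v dx for all v ∈ V (homogeneous Neumann, so boundary terms vanish).
Substituting f(x) = -2*x^2 - x + 11/3, the right-hand side is ∫_0^2 (-2*x^2 - x + 11/3) v dx.
Compatibility check (pure Neumann): taking v ≡ 1 ∈ V gives 0 = ∫_0^2 f dx + (0) − (0), i.e. ∫_0^2 f dx must equal u'(0) − u'(2) = 0. Indeed ∫_0^2 (-2*x^2 - x + 11/3) dx = 0, so the data are compatible. The solution is then unique only up to an additive constant (fix it e.g. by requiring ∫_0^2 u dx = 0).


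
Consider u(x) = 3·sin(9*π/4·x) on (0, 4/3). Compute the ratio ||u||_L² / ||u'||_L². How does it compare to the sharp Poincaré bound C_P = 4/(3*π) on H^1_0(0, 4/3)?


||u||_L² / ||u'||_L² = 4/(9*π) < C_P = 4/(3*π).

u(x) = 3·sin(9*π/4·x), so u'(x) = 27*π*cos(9*π*x/4)/4.
Writing u(x) = A·sin(kπx/L) with A = 3 and k = 3, use ∫_0^L sin²(kπx/L) dx = L/2 and ∫_0^L cos²(kπx/L) dx = L/2.
u² = 9·sin²(9*π/4·x) and (u')² = 729*π^2/16·cos²(9*π/4·x), and each of sin², cos² integrates to L/2 = 2/3 over (0, 4/3).
∫_0^4/3 u² dx = 6, so ||u||_L² = sqrt(6).
∫_0^4/3 (u')² dx = 243*π^2/8, so ||u'||_L² = 9*sqrt(6)*π/4.
Ratio ||u||_L² / ||u'||_L² = 4/(9*π).
Sharp Poincaré constant on H^1_0(0, 4/3) is C_P = L/π = 4/(3*π), achieved by sin(3*π/4·x).
This is the k = 3 harmonic; the ratio L/(kπ) is strictly less than C_P = L/π, consistent with the sharp inequality ||u||_L² ≤ C_P ||u'||_L².


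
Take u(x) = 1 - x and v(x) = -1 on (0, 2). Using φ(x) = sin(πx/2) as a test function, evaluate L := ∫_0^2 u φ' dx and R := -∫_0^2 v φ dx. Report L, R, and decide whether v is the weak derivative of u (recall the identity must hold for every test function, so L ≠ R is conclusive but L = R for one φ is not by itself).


LHS = 4/π, RHS = 4/π. Yes, v = u' weakly.

u(x) = 1 - x, classical derivative u'(x) = -1.
φ(x) = sin(πx/2), so φ'(x) = π*cos(π*x/2)/2.
Note φ(0) = φ(2) = 0, so the boundary term u·φ vanishes.
LHS = ∫_0^2 u(x) φ'(x) dx = ∫_0^2 (-π*x*cos(π*x/2)/2 + π*cos(π*x/2)/2) dx. Term by term:
  ∫_0^2 π*cos(π*x/2)/2 dx = 0;  ∫_0^2 -π*x*cos(π*x/2)/2 dx = 4/π.
Sum: 0 + 4/π = 4/π.
So LHS = 4/π.
∫_0^2 v(x) φ(x) dx = ∫_0^2 (-sin(π*x/2)) dx. Term by term:
  ∫_0^2 -sin(π*x/2) dx = -4/π.
So RHS = -∫_0^2 v(x) φ(x) dx = 4/π.
LHS = RHS, so the identity holds for this test φ.
Moreover u is smooth here and v(x) = u'(x) = -1 pointwise, so the identity holds for every test function. Hence v is the weak derivative of u.


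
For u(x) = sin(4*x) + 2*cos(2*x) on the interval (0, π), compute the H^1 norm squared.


||u||_{H^1(0,π)}^2 = 37*π/2

u'(x) = -4*sin(2*x) + 4*cos(4*x).
Expand u² and (u')² and integrate term by term on (0, π), using: for integers n ≥ 1, ∫_0^π sin²(nx) dx = ∫_0^π cos²(nx) dx = π/2; for n ≠ n', ∫_0^π sin(nx)sin(n'x) dx = ∫_0^π cos(nx)cos(n'x) dx = 0; and by product-to-sum, ∫_0^π sin(nx)cos(n'x) dx = ½∫_0^π [sin((n+n')x) + sin((n−n')x)] dx, which is 0 when n+n' is even and 2n/(n²−n'²) when n+n' is odd (it need not vanish on (0, π)).
  u² squared terms: (2)²·∫cos(2x)² dx = 4·π/2 = 2*π;  (1)²·∫sin(4x)² dx = 1·π/2 = π/2.
  u² cross terms: 2·(2)·(1)·∫cos(2x)·sin(4x) dx = 4·(0) = 0.
  So ∫_0^π u² dx = 2*π + π/2 + 0 = 5*π/2.
  (u')² squared terms: (-4)²·∫sin(2x)² dx = 16·π/2 = 8*π;  (4)²·∫cos(4x)² dx = 16·π/2 = 8*π.
  (u')² cross terms: 2·(-4)·(4)·∫sin(2x)·cos(4x) dx = -32·(0) = 0.
  So ∫_0^π (u')² dx = 8*π + 8*π + 0 = 16*π.
||u||_{H^1}^2 = (5*π/2) + (16*π) = 37*π/2.


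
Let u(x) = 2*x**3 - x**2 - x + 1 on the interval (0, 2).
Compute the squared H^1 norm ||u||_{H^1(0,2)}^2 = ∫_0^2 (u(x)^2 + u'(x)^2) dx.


||u||_{H^1}^2 = 16136/105

The H^1 norm (squared) on an interval (0, L) is
  ||u||_{H^1}^2 = ∫_0^L u(x)^2 dx + ∫_0^L u'(x)^2 dx.
Compute u'(x) = 6*x**2 - 2*x - 1.
Then u(x)^2 = 4*x**6 - 4*x**5 - 3*x**4 + 6*x**3 - x**2 - 2*x + 1 and u'(x)^2 = 36*x**4 - 24*x**3 - 8*x**2 + 4*x + 1.
Integrate each monomial from 0 to 2 using ∫_0^2 c·x^n dx = c·2^(n+1)/(n+1):
  ∫_0^2 u(x)^2 dx = ∫_0^2 (4*x^6 - 4*x^5 - 3*x^4 + 6*x^3 - x^2 - 2*x + 1) dx. Term by term:
    ∫_0^2 4*x^6 dx = 512/7;  ∫_0^2 -4*x^5 dx = -128/3;  ∫_0^2 -3*x^4 dx = -96/5;
    ∫_0^2 6*x^3 dx = 24;  ∫_0^2 -x^2 dx = -8/3;  ∫_0^2 -2*x dx = -4;
    ∫_0^2 1 dx = 2.
  Sum: 512/7 − 128/3 − 96/5 + 24 − 8/3 − 4 + 2 = 3214/105.
  ∫_0^2 u'(x)^2 dx = ∫_0^2 (36*x^4 - 24*x^3 - 8*x^2 + 4*x + 1) dx. Term by term:
    ∫_0^2 36*x^4 dx = 1152/5;  ∫_0^2 -24*x^3 dx = -96;  ∫_0^2 -8*x^2 dx = -64/3;
    ∫_0^2 4*x dx = 8;  ∫_0^2 1 dx = 2.
  Sum: 1152/5 − 96 − 64/3 + 8 + 2 = 1846/15.
Adding: ||u||_{H^1}^2 = 3214/105 + 1846/15 = 16136/105.


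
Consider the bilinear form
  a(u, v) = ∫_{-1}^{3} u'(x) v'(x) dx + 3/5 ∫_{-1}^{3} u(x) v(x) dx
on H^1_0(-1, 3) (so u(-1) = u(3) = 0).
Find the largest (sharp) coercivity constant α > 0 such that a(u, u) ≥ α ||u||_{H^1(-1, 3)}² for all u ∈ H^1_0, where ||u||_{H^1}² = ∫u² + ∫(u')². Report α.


α = (48/5 + π^2)/(π^2 + 16)

Coercivity of a(·,·) on H^1_0(-1, 3) means a(u, u) ≥ α ||u||_{H^1}² for every u ∈ H^1_0.
The interval has length L = 4, and Poincaré/coercivity depend only on L. Here a(u, u) = ∫(u')² + (3/5)·∫u².
Here 0 < c = 3/5 < 1. The condition a(u,u) ≥ α||u||_{H^1}² reads (1−α)∫(u')² ≥ (α−c)∫u². Any admissible α is ≤ 1 (rapidly oscillating u have ∫u²/∫(u')² → 0), and α = 1 would force 0 ≥ (1−c)∫u², impossible since c < 1; so 1−α > 0. By the sharp Poincaré inequality on H^1_0 of an interval of length L, ∫(u')² ≥ (π/L)²∫u² with equality for the first sine mode sin(π(x−x₀)/L) (x₀ the left endpoint), so the inequality holds for all u iff (1−α)(π/L)² ≥ α − c, i.e. α ≤ ((π/L)² + c)/((π/L)² + 1) = (1 + c(L/π)²)/(1 + (L/π)²). With (π/L)² = π^2/16 and c = 3/5, the largest admissible constant is α = ((π/L)² + c)/((π/L)² + 1).
Simplifying, α = (48/5 + π^2)/(π^2 + 16).


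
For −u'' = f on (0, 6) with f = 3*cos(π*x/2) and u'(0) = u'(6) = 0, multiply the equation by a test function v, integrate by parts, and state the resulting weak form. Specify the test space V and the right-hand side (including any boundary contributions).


V = H^1(0, 6) (no boundary constraint on v; u is determined up to an additive constant); weak form: ∫_0^6 u'v' dx = ∫_0^6 (3*cos(π*x/2)) v dx for all v ∈ V.

Multiply both sides by a test function v and integrate from 0 to 6:
  ∫_0^6 −u''(x) v(x) dx = ∫_0^6 f(x) v(x) dx.
Integrate the LHS by parts once:
  ∫_0^6 −u'' v dx = −[u'(x) v(x)]_0^6 + ∫_0^6 u'(x) v'(x) dx.
Thus ∫_0^6 u'(x) v'(x) dx = ∫_0^6 f(x) v(x) dx + [u'(x) v(x)]_0^6.
Choose V so that boundary terms are either known or forced to vanish.
u has homogeneous Neumann: u'(0) = u'(6) = 0. So [u' v]_0^6 = 0·v(6) − 0·v(0) = 0 for any v; take V = H^1(0, 6).
Weak formulation: find u (satisfying any essential BC) such that ∫_0^6 u'(x) v'(x) dx = ∫_0^6 f v dx for all v ∈ V (homogeneous Neumann, so boundary terms vanish).
Substituting f(x) = 3*cos(π*x/2), the right-hand side is ∫_0^6 (3*cos(π*x/2)) v dx.
Compatibility check (pure Neumann): taking v ≡ 1 ∈ V gives 0 = ∫_0^6 f dx + (0) − (0), i.e. ∫_0^6 f dx must equal u'(0) − u'(6) = 0. Indeed ∫_0^6 (3*cos(π*x/2)) dx = 0, so the data are compatible. The solution is then unique only up to an additive constant (fix it e.g. by requiring ∫_0^6 u dx = 0).


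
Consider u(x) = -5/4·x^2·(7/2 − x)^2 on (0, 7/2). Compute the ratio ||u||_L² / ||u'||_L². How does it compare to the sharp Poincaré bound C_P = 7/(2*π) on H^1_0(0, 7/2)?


||u||_L² / ||u'||_L² = 7*sqrt(3)/12 < C_P = 7/(2*π).

u(x) = -5/4·x^2·(7/2 − x)^2, so u'(x) = 5*x*(-8*x^2 + 42*x - 49)/8.
u(x) = -5/4·x^2·(7/2 − x)^2 vanishes at x = 0 and x = 7/2, so u ∈ H^1_0(0, 7/2). Differentiate via the product rule and integrate the resulting polynomials term by term.
  ∫_0^7/2 u² dx = ∫_0^7/2 (25*x^8/16 - 175*x^7/8 + 3675*x^6/32 - 8575*x^5/32 + 60025*x^4/256) dx. Term by term:
    ∫_0^7/2 25*x^8/16 dx = 1008840175/73728;  ∫_0^7/2 -175*x^7/8 dx = -1008840175/16384;  ∫_0^7/2 3675*x^6/32 dx = 432360075/4096;
    ∫_0^7/2 -8575*x^5/32 dx = -1008840175/12288;  ∫_0^7/2 60025*x^4/256 dx = 201768035/8192.
  Sum: 1008840175/73728 − 1008840175/16384 + 432360075/4096 − 1008840175/12288 + 201768035/8192 = 28824005/147456.
  ∫_0^7/2 (u')² dx = ∫_0^7/2 (25*x^6 - 525*x^5/2 + 15925*x^4/16 - 25725*x^3/16 + 60025*x^2/64) dx. Term by term:
    ∫_0^7/2 25*x^6 dx = 2941225/128;  ∫_0^7/2 -525*x^5/2 dx = -20588575/256;  ∫_0^7/2 15925*x^4/16 dx = 53530295/512;
    ∫_0^7/2 -25725*x^3/16 dx = -61765725/1024;  ∫_0^7/2 60025*x^2/64 dx = 20588575/1536.
  Sum: 2941225/128 − 20588575/256 + 53530295/512 − 61765725/1024 + 20588575/1536 = 588245/3072.
∫_0^7/2 u² dx = 28824005/147456, so ||u||_L² = 2401*sqrt(5)/384.
∫_0^7/2 (u')² dx = 588245/3072, so ||u'||_L² = 343*sqrt(15)/96.
Ratio ||u||_L² / ||u'||_L² = 7*sqrt(3)/12.
Sharp Poincaré constant on H^1_0(0, 7/2) is C_P = L/π = 7/(2*π), achieved by sin(2*π/7·x).
A polynomial bump cannot attain the sharp Poincaré constant (only the first sine eigenfunction does), so the ratio is strictly less than C_P, consistent with ||u||_L² ≤ C_P ||u'||_L².


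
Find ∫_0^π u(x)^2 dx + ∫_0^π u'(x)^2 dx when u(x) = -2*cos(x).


||u||_{H^1(0,π)}^2 = 4*π

u'(x) = 2*sin(x).
Expand u² and (u')² and integrate term by term on (0, π), using: for integers n ≥ 1, ∫_0^π sin²(nx) dx = ∫_0^π cos²(nx) dx = π/2; for n ≠ n', ∫_0^π sin(nx)sin(n'x) dx = ∫_0^π cos(nx)cos(n'x) dx = 0; and by product-to-sum, ∫_0^π sin(nx)cos(n'x) dx = ½∫_0^π [sin((n+n')x) + sin((n−n')x)] dx, which is 0 when n+n' is even and 2n/(n²−n'²) when n+n' is odd (it need not vanish on (0, π)).
  u² squared terms: (-2)²·∫cos(x)² dx = 4·π/2 = 2*π.
  So ∫_0^π u² dx = 2*π.
  (u')² squared terms: (2)²·∫sin(x)² dx = 4·π/2 = 2*π.
  So ∫_0^π (u')² dx = 2*π.
||u||_{H^1}^2 = (2*π) + (2*π) = 4*π.


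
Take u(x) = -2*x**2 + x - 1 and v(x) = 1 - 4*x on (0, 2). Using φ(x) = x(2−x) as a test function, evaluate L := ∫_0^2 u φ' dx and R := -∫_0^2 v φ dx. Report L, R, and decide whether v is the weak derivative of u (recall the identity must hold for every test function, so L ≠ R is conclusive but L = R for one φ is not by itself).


LHS = 4, RHS = 4. Yes, v = u' weakly.

u(x) = -2*x**2 + x - 1, classical derivative u'(x) = 1 - 4*x.
φ(x) = x(2−x), so φ'(x) = 2 - 2*x.
Note φ(0) = φ(2) = 0, so the boundary term u·φ vanishes.
LHS = ∫_0^2 u(x) φ'(x) dx = ∫_0^2 (4*x^3 - 6*x^2 + 4*x - 2) dx. Term by term:
  ∫_0^2 4*x^3 dx = 16;  ∫_0^2 -6*x^2 dx = -16;  ∫_0^2 4*x dx = 8;
  ∫_0^2 -2 dx = -4.
Sum: 16 − 16 + 8 − 4 = 4.
So LHS = 4.
∫_0^2 v(x) φ(x) dx = ∫_0^2 (4*x^3 - 9*x^2 + 2*x) dx. Term by term:
  ∫_0^2 4*x^3 dx = 16;  ∫_0^2 -9*x^2 dx = -24;  ∫_0^2 2*x dx = 4.
Sum: 16 − 24 + 4 = -4.
So RHS = -∫_0^2 v(x) φ(x) dx = 4.
LHS = RHS, so the identity holds for this test φ.
Moreover u is smooth here and v(x) = u'(x) = 1 - 4*x pointwise, so the identity holds for every test function. Hence v is the weak derivative of u.


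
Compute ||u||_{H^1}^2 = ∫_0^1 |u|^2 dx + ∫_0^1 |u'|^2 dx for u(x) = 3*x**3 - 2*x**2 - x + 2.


||u||_{H^1}^2 = 178/35

The H^1 norm (squared) on an interval (0, L) is
  ||u||_{H^1}^2 = ∫_0^L u(x)^2 dx + ∫_0^L u'(x)^2 dx.
Compute u'(x) = 9*x**2 - 4*x - 1.
Then u(x)^2 = 9*x**6 - 12*x**5 - 2*x**4 + 16*x**3 - 7*x**2 - 4*x + 4 and u'(x)^2 = 81*x**4 - 72*x**3 - 2*x**2 + 8*x + 1.
Integrate each monomial from 0 to 1 using ∫_0^1 c·x^n dx = c·1^(n+1)/(n+1):
  ∫_0^1 u(x)^2 dx = ∫_0^1 (9*x^6 - 12*x^5 - 2*x^4 + 16*x^3 - 7*x^2 - 4*x + 4) dx. Term by term:
    ∫_0^1 9*x^6 dx = 9/7;  ∫_0^1 -12*x^5 dx = -2;  ∫_0^1 -2*x^4 dx = -2/5;
    ∫_0^1 16*x^3 dx = 4;  ∫_0^1 -7*x^2 dx = -7/3;  ∫_0^1 -4*x dx = -2;
    ∫_0^1 4 dx = 4.
  Sum: 9/7 − 2 − 2/5 + 4 − 7/3 − 2 + 4 = 268/105.
  ∫_0^1 u'(x)^2 dx = ∫_0^1 (81*x^4 - 72*x^3 - 2*x^2 + 8*x + 1) dx. Term by term:
    ∫_0^1 81*x^4 dx = 81/5;  ∫_0^1 -72*x^3 dx = -18;  ∫_0^1 -2*x^2 dx = -2/3;
    ∫_0^1 8*x dx = 4;  ∫_0^1 1 dx = 1.
  Sum: 81/5 − 18 − 2/3 + 4 + 1 = 38/15.
Adding: ||u||_{H^1}^2 = 268/105 + 38/15 = 178/35.
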